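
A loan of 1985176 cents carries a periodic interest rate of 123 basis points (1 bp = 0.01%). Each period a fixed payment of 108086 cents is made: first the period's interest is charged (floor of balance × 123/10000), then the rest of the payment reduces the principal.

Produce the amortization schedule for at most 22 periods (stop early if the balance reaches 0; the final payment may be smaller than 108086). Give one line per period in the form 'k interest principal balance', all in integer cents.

1 24417 83669 1901507
2 23388 84698 1816809
3 22346 85740 1731069
4 21292 86794 1644275
5 20224 87862 1556413
6 19143 88943 1467470
7 18049 90037 1377433
8 16942 91144 1286289
9 15821 92265 1194024
10 14686 93400 1100624
11 13537 94549 1006075
12 12374 95712 910363
13 11197 96889 813474
14 10005 98081 715393
15 8799 99287 616106
16 7578 100508 515598
17 6341 101745 413853
18 5090 102996 310857
19 3823 104263 206594
20 2541 105545 101049
21 1242 101049 0

1. interest=⌊1985176·123/10000⌋=24417; principal=108086-24417=83669; balance=1985176-83669=1901507
2. interest=⌊1901507·123/10000⌋=23388; principal=108086-23388=84698; balance=1901507-84698=1816809
3. interest=⌊1816809·123/10000⌋=22346; principal=108086-22346=85740; balance=1816809-85740=1731069
4. interest=⌊1731069·123/10000⌋=21292; principal=108086-21292=86794; balance=1731069-86794=1644275
5. interest=⌊1644275·123/10000⌋=20224; principal=108086-20224=87862; balance=1644275-87862=1556413
6. interest=⌊1556413·123/10000⌋=19143; principal=108086-19143=88943; balance=1556413-88943=1467470
7. interest=⌊1467470·123/10000⌋=18049; principal=108086-18049=90037; balance=1467470-90037=1377433
8. interest=⌊1377433·123/10000⌋=16942; principal=108086-16942=91144; balance=1377433-91144=1286289
9. interest=⌊1286289·123/10000⌋=15821; principal=108086-15821=92265; balance=1286289-92265=1194024
10. interest=⌊1194024·123/10000⌋=14686; principal=108086-14686=93400; balance=1194024-93400=1100624
11. interest=⌊1100624·123/10000⌋=13537; principal=108086-13537=94549; balance=1100624-94549=1006075
12. interest=⌊1006075·123/10000⌋=12374; principal=108086-12374=95712; balance=1006075-95712=910363
13. interest=⌊910363·123/10000⌋=11197; principal=108086-11197=96889; balance=910363-96889=813474
14. interest=⌊813474·123/10000⌋=10005; principal=108086-10005=98081; balance=813474-98081=715393
15. interest=⌊715393·123/10000⌋=8799; principal=108086-8799=99287; balance=715393-99287=616106
16. interest=⌊616106·123/10000⌋=7578; principal=108086-7578=100508; balance=616106-100508=515598
17. interest=⌊515598·123/10000⌋=6341; principal=108086-6341=101745; balance=515598-101745=413853
18. interest=⌊413853·123/10000⌋=5090; principal=108086-5090=102996; balance=413853-102996=310857
19. interest=⌊310857·123/10000⌋=3823; principal=108086-3823=104263; balance=310857-104263=206594
20. interest=⌊206594·123/10000⌋=2541; principal=108086-2541=105545; balance=206594-105545=101049
21. interest=⌊101049·123/10000⌋=1242; principal=min(108086-1242,101049)=101049; balance=101049-101049=0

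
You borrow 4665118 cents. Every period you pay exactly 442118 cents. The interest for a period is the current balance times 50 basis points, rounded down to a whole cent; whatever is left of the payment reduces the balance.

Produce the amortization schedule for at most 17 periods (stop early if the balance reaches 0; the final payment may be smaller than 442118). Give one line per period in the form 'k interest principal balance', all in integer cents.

1 23325 418793 4246325
2 21231 420887 3825438
3 19127 422991 3402447
4 17012 425106 2977341
5 14886 427232 2550109
6 12750 429368 2120741
7 10603 431515 1689226
8 8446 433672 1255554
9 6277 435841 819713
10 4098 438020 381693
11 1908 381693 0

1. interest=⌊4665118·50/10000⌋=23325; principal=442118-23325=418793; balance=4665118-418793=4246325
2. interest=⌊4246325·50/10000⌋=21231; principal=442118-21231=420887; balance=4246325-420887=3825438
3. interest=⌊3825438·50/10000⌋=19127; principal=442118-19127=422991; balance=3825438-422991=3402447
4. interest=⌊3402447·50/10000⌋=17012; principal=442118-17012=425106; balance=3402447-425106=2977341
5. interest=⌊2977341·50/10000⌋=14886; principal=442118-14886=427232; balance=2977341-427232=2550109
6. interest=⌊2550109·50/10000⌋=12750; principal=442118-12750=429368; balance=2550109-429368=2120741
7. interest=⌊2120741·50/10000⌋=10603; principal=442118-10603=431515; balance=2120741-431515=1689226
8. interest=⌊1689226·50/10000⌋=8446; principal=442118-8446=433672; balance=1689226-433672=1255554
9. interest=⌊1255554·50/10000⌋=6277; principal=442118-6277=435841; balance=1255554-435841=819713
10. interest=⌊819713·50/10000⌋=4098; principal=442118-4098=438020; balance=819713-438020=381693
11. interest=⌊381693·50/10000⌋=1908; principal=min(442118-1908,381693)=381693; balance=381693-381693=0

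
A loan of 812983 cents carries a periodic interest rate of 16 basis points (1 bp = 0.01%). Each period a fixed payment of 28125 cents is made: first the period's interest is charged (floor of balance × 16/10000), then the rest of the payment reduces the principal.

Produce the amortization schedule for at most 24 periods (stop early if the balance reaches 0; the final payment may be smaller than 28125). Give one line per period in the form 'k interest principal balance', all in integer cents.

1 1300 26825 786158
2 1257 26868 759290
3 1214 26911 732379
4 1171 26954 705425
5 1128 26997 678428
6 1085 27040 651388
7 1042 27083 624305
8 998 27127 597178
9 955 27170 570008
10 912 27213 542795
11 868 27257 515538
12 824 27301 488237
13 781 27344 460893
14 737 27388 433505
15 693 27432 406073
16 649 27476 378597
17 605 27520 351077
18 561 27564 323513
19 517 27608 295905
20 473 27652 268253
21 429 27696 240557
22 384 27741 212816
23 340 27785 185031
24 296 27829 157202

1. interest=⌊812983·16/10000⌋=1300; principal=28125-1300=26825; balance=812983-26825=786158
2. interest=⌊786158·16/10000⌋=1257; principal=28125-1257=26868; balance=786158-26868=759290
3. interest=⌊759290·16/10000⌋=1214; principal=28125-1214=26911; balance=759290-26911=732379
4. interest=⌊732379·16/10000⌋=1171; principal=28125-1171=26954; balance=732379-26954=705425
5. interest=⌊705425·16/10000⌋=1128; principal=28125-1128=26997; balance=705425-26997=678428
6. interest=⌊678428·16/10000⌋=1085; principal=28125-1085=27040; balance=678428-27040=651388
7. interest=⌊651388·16/10000⌋=1042; principal=28125-1042=27083; balance=651388-27083=624305
8. interest=⌊624305·16/10000⌋=998; principal=28125-998=27127; balance=624305-27127=597178
9. interest=⌊597178·16/10000⌋=955; principal=28125-955=27170; balance=597178-27170=570008
10. interest=⌊570008·16/10000⌋=912; principal=28125-912=27213; balance=570008-27213=542795
11. interest=⌊542795·16/10000⌋=868; principal=28125-868=27257; balance=542795-27257=515538
12. interest=⌊515538·16/10000⌋=824; principal=28125-824=27301; balance=515538-27301=488237
13. interest=⌊488237·16/10000⌋=781; principal=28125-781=27344; balance=488237-27344=460893
14. interest=⌊460893·16/10000⌋=737; principal=28125-737=27388; balance=460893-27388=433505
15. interest=⌊433505·16/10000⌋=693; principal=28125-693=27432; balance=433505-27432=406073
16. interest=⌊406073·16/10000⌋=649; principal=28125-649=27476; balance=406073-27476=378597
17. interest=⌊378597·16/10000⌋=605; principal=28125-605=27520; balance=378597-27520=351077
18. interest=⌊351077·16/10000⌋=561; principal=28125-561=27564; balance=351077-27564=323513
19. interest=⌊323513·16/10000⌋=517; principal=28125-517=27608; balance=323513-27608=295905
20. interest=⌊295905·16/10000⌋=473; principal=28125-473=27652; balance=295905-27652=268253
21. interest=⌊268253·16/10000⌋=429; principal=28125-429=27696; balance=268253-27696=240557
22. interest=⌊240557·16/10000⌋=384; principal=28125-384=27741; balance=240557-27741=212816
23. interest=⌊212816·16/10000⌋=340; principal=28125-340=27785; balance=212816-27785=185031
24. interest=⌊185031·16/10000⌋=296; principal=28125-296=27829; balance=185031-27829=157202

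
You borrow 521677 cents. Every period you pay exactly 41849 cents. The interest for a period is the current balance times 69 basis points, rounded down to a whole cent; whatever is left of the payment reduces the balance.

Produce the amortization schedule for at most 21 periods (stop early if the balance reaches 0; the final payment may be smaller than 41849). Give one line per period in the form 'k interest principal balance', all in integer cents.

1. interest=⌊521677·69/10000⌋=3599; principal=41849-3599=38250; balance=521677-38250=483427
2. interest=⌊483427·69/10000⌋=3335; principal=41849-3335=38514; balance=483427-38514=444913
3. interest=⌊444913·69/10000⌋=3069; principal=41849-3069=38780; balance=444913-38780=406133
4. interest=⌊406133·69/10000⌋=2802; principal=41849-2802=39047; balance=406133-39047=367086
5. interest=⌊367086·69/10000⌋=2532; principal=41849-2532=39317; balance=367086-39317=327769
6. interest=⌊327769·69/10000⌋=2261; principal=41849-2261=39588; balance=327769-39588=288181
7. interest=⌊288181·69/10000⌋=1988; principal=41849-1988=39861; balance=288181-39861=248320
8. interest=⌊248320·69/10000⌋=1713; principal=41849-1713=40136; balance=248320-40136=208184
9. interest=⌊208184·69/10000⌋=1436; principal=41849-1436=40413; balance=208184-40413=167771
10. interest=⌊167771·69/10000⌋=1157; principal=41849-1157=40692; balance=167771-40692=127079
11. interest=⌊127079·69/10000⌋=876; principal=41849-876=40973; balance=127079-40973=86106
12. interest=⌊86106·69/10000⌋=594; principal=41849-594=41255; balance=86106-41255=44851
13. interest=⌊44851·69/10000⌋=309; principal=41849-309=41540; balance=44851-41540=3311
14. interest=⌊3311·69/10000⌋=22; principal=min(41849-22,3311)=3311; balance=3311-3311=0

1 3599 38250 483427
2 3335 38514 444913
3 3069 38780 406133
4 2802 39047 367086
5 2532 39317 327769
6 2261 39588 288181
7 1988 39861 248320
8 1713 40136 208184
9 1436 40413 167771
10 1157 40692 127079
11 876 40973 86106
12 594 41255 44851
13 309 41540 3311
14 22 3311 0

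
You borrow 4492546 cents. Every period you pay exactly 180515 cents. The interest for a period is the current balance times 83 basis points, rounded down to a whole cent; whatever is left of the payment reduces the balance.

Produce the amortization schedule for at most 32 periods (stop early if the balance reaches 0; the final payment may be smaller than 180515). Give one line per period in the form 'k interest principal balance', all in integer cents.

1. interest=⌊4492546·83/10000⌋=37288; principal=180515-37288=143227; balance=4492546-143227=4349319
2. interest=⌊4349319·83/10000⌋=36099; principal=180515-36099=144416; balance=4349319-144416=4204903
3. interest=⌊4204903·83/10000⌋=34900; principal=180515-34900=145615; balance=4204903-145615=4059288
4. interest=⌊4059288·83/10000⌋=33692; principal=180515-33692=146823; balance=4059288-146823=3912465
5. interest=⌊3912465·83/10000⌋=32473; principal=180515-32473=148042; balance=3912465-148042=3764423
6. interest=⌊3764423·83/10000⌋=31244; principal=180515-31244=149271; balance=3764423-149271=3615152
7. interest=⌊3615152·83/10000⌋=30005; principal=180515-30005=150510; balance=3615152-150510=3464642
8. interest=⌊3464642·83/10000⌋=28756; principal=180515-28756=151759; balance=3464642-151759=3312883
9. interest=⌊3312883·83/10000⌋=27496; principal=180515-27496=153019; balance=3312883-153019=3159864
10. interest=⌊3159864·83/10000⌋=26226; principal=180515-26226=154289; balance=3159864-154289=3005575
11. interest=⌊3005575·83/10000⌋=24946; principal=180515-24946=155569; balance=3005575-155569=2850006
12. interest=⌊2850006·83/10000⌋=23655; principal=180515-23655=156860; balance=2850006-156860=2693146
13. interest=⌊2693146·83/10000⌋=22353; principal=180515-22353=158162; balance=2693146-158162=2534984
14. interest=⌊2534984·83/10000⌋=21040; principal=180515-21040=159475; balance=2534984-159475=2375509
15. interest=⌊2375509·83/10000⌋=19716; principal=180515-19716=160799; balance=2375509-160799=2214710
16. interest=⌊2214710·83/10000⌋=18382; principal=180515-18382=162133; balance=2214710-162133=2052577
17. interest=⌊2052577·83/10000⌋=17036; principal=180515-17036=163479; balance=2052577-163479=1889098
18. interest=⌊1889098·83/10000⌋=15679; principal=180515-15679=164836; balance=1889098-164836=1724262
19. interest=⌊1724262·83/10000⌋=14311; principal=180515-14311=166204; balance=1724262-166204=1558058
20. interest=⌊1558058·83/10000⌋=12931; principal=180515-12931=167584; balance=1558058-167584=1390474
21. interest=⌊1390474·83/10000⌋=11540; principal=180515-11540=168975; balance=1390474-168975=1221499
22. interest=⌊1221499·83/10000⌋=10138; principal=180515-10138=170377; balance=1221499-170377=1051122
23. interest=⌊1051122·83/10000⌋=8724; principal=180515-8724=171791; balance=1051122-171791=879331
24. interest=⌊879331·83/10000⌋=7298; principal=180515-7298=173217; balance=879331-173217=706114
25. interest=⌊706114·83/10000⌋=5860; principal=180515-5860=174655; balance=706114-174655=531459
26. interest=⌊531459·83/10000⌋=4411; principal=180515-4411=176104; balance=531459-176104=355355
27. interest=⌊355355·83/10000⌋=2949; principal=180515-2949=177566; balance=355355-177566=177789
28. interest=⌊177789·83/10000⌋=1475; principal=min(180515-1475,177789)=177789; balance=177789-177789=0

1 37288 143227 4349319
2 36099 144416 4204903
3 34900 145615 4059288
4 33692 146823 3912465
5 32473 148042 3764423
6 31244 149271 3615152
7 30005 150510 3464642
8 28756 151759 3312883
9 27496 153019 3159864
10 26226 154289 3005575
11 24946 155569 2850006
12 23655 156860 2693146
13 22353 158162 2534984
14 21040 159475 2375509
15 19716 160799 2214710
16 18382 162133 2052577
17 17036 163479 1889098
18 15679 164836 1724262
19 14311 166204 1558058
20 12931 167584 1390474
21 11540 168975 1221499
22 10138 170377 1051122
23 8724 171791 879331
24 7298 173217 706114
25 5860 174655 531459
26 4411 176104 355355
27 2949 177566 177789
28 1475 177789 0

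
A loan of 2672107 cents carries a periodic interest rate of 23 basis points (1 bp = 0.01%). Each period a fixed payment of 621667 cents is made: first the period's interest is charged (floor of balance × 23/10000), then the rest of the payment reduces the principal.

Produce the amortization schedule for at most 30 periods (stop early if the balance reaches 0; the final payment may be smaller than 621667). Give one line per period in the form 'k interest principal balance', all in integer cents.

1 6145 615522 2056585
2 4730 616937 1439648
3 3311 618356 821292
4 1888 619779 201513
5 463 201513 0

1. interest=⌊2672107·23/10000⌋=6145; principal=621667-6145=615522; balance=2672107-615522=2056585
2. interest=⌊2056585·23/10000⌋=4730; principal=621667-4730=616937; balance=2056585-616937=1439648
3. interest=⌊1439648·23/10000⌋=3311; principal=621667-3311=618356; balance=1439648-618356=821292
4. interest=⌊821292·23/10000⌋=1888; principal=621667-1888=619779; balance=821292-619779=201513
5. interest=⌊201513·23/10000⌋=463; principal=min(621667-463,201513)=201513; balance=201513-201513=0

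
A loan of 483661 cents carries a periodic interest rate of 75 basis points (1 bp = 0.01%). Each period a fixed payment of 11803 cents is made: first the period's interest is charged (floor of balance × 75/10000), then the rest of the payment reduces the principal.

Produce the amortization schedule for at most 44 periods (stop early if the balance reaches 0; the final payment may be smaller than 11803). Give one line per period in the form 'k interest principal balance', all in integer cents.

1. interest=⌊483661·75/10000⌋=3627; principal=11803-3627=8176; balance=483661-8176=475485
2. interest=⌊475485·75/10000⌋=3566; principal=11803-3566=8237; balance=475485-8237=467248
3. interest=⌊467248·75/10000⌋=3504; principal=11803-3504=8299; balance=467248-8299=458949
4. interest=⌊458949·75/10000⌋=3442; principal=11803-3442=8361; balance=458949-8361=450588
5. interest=⌊450588·75/10000⌋=3379; principal=11803-3379=8424; balance=450588-8424=442164
6. interest=⌊442164·75/10000⌋=3316; principal=11803-3316=8487; balance=442164-8487=433677
7. interest=⌊433677·75/10000⌋=3252; principal=11803-3252=8551; balance=433677-8551=425126
8. interest=⌊425126·75/10000⌋=3188; principal=11803-3188=8615; balance=425126-8615=416511
9. interest=⌊416511·75/10000⌋=3123; principal=11803-3123=8680; balance=416511-8680=407831
10. interest=⌊407831·75/10000⌋=3058; principal=11803-3058=8745; balance=407831-8745=399086
11. interest=⌊399086·75/10000⌋=2993; principal=11803-2993=8810; balance=399086-8810=390276
12. interest=⌊390276·75/10000⌋=2927; principal=11803-2927=8876; balance=390276-8876=381400
13. interest=⌊381400·75/10000⌋=2860; principal=11803-2860=8943; balance=381400-8943=372457
14. interest=⌊372457·75/10000⌋=2793; principal=11803-2793=9010; balance=372457-9010=363447
15. interest=⌊363447·75/10000⌋=2725; principal=11803-2725=9078; balance=363447-9078=354369
16. interest=⌊354369·75/10000⌋=2657; principal=11803-2657=9146; balance=354369-9146=345223
17. interest=⌊345223·75/10000⌋=2589; principal=11803-2589=9214; balance=345223-9214=336009
18. interest=⌊336009·75/10000⌋=2520; principal=11803-2520=9283; balance=336009-9283=326726
19. interest=⌊326726·75/10000⌋=2450; principal=11803-2450=9353; balance=326726-9353=317373
20. interest=⌊317373·75/10000⌋=2380; principal=11803-2380=9423; balance=317373-9423=307950
21. interest=⌊307950·75/10000⌋=2309; principal=11803-2309=9494; balance=307950-9494=298456
22. interest=⌊298456·75/10000⌋=2238; principal=11803-2238=9565; balance=298456-9565=288891
23. interest=⌊288891·75/10000⌋=2166; principal=11803-2166=9637; balance=288891-9637=279254
24. interest=⌊279254·75/10000⌋=2094; principal=11803-2094=9709; balance=279254-9709=269545
25. interest=⌊269545·75/10000⌋=2021; principal=11803-2021=9782; balance=269545-9782=259763
26. interest=⌊259763·75/10000⌋=1948; principal=11803-1948=9855; balance=259763-9855=249908
27. interest=⌊249908·75/10000⌋=1874; principal=11803-1874=9929; balance=249908-9929=239979
28. interest=⌊239979·75/10000⌋=1799; principal=11803-1799=10004; balance=239979-10004=229975
29. interest=⌊229975·75/10000⌋=1724; principal=11803-1724=10079; balance=229975-10079=219896
30. interest=⌊219896·75/10000⌋=1649; principal=11803-1649=10154; balance=219896-10154=209742
31. interest=⌊209742·75/10000⌋=1573; principal=11803-1573=10230; balance=209742-10230=199512
32. interest=⌊199512·75/10000⌋=1496; principal=11803-1496=10307; balance=199512-10307=189205
33. interest=⌊189205·75/10000⌋=1419; principal=11803-1419=10384; balance=189205-10384=178821
34. interest=⌊178821·75/10000⌋=1341; principal=11803-1341=10462; balance=178821-10462=168359
35. interest=⌊168359·75/10000⌋=1262; principal=11803-1262=10541; balance=168359-10541=157818
36. interest=⌊157818·75/10000⌋=1183; principal=11803-1183=10620; balance=157818-10620=147198
37. interest=⌊147198·75/10000⌋=1103; principal=11803-1103=10700; balance=147198-10700=136498
38. interest=⌊136498·75/10000⌋=1023; principal=11803-1023=10780; balance=136498-10780=125718
39. interest=⌊125718·75/10000⌋=942; principal=11803-942=10861; balance=125718-10861=114857
40. interest=⌊114857·75/10000⌋=861; principal=11803-861=10942; balance=114857-10942=103915
41. interest=⌊103915·75/10000⌋=779; principal=11803-779=11024; balance=103915-11024=92891
42. interest=⌊92891·75/10000⌋=696; principal=11803-696=11107; balance=92891-11107=81784
43. interest=⌊81784·75/10000⌋=613; principal=11803-613=11190; balance=81784-11190=70594
44. interest=⌊70594·75/10000⌋=529; principal=11803-529=11274; balance=70594-11274=59320

1 3627 8176 475485
2 3566 8237 467248
3 3504 8299 458949
4 3442 8361 450588
5 3379 8424 442164
6 3316 8487 433677
7 3252 8551 425126
8 3188 8615 416511
9 3123 8680 407831
10 3058 8745 399086
11 2993 8810 390276
12 2927 8876 381400
13 2860 8943 372457
14 2793 9010 363447
15 2725 9078 354369
16 2657 9146 345223
17 2589 9214 336009
18 2520 9283 326726
19 2450 9353 317373
20 2380 9423 307950
21 2309 9494 298456
22 2238 9565 288891
23 2166 9637 279254
24 2094 9709 269545
25 2021 9782 259763
26 1948 9855 249908
27 1874 9929 239979
28 1799 10004 229975
29 1724 10079 219896
30 1649 10154 209742
31 1573 10230 199512
32 1496 10307 189205
33 1419 10384 178821
34 1341 10462 168359
35 1262 10541 157818
36 1183 10620 147198
37 1103 10700 136498
38 1023 10780 125718
39 942 10861 114857
40 861 10942 103915
41 779 11024 92891
42 696 11107 81784
43 613 11190 70594
44 529 11274 59320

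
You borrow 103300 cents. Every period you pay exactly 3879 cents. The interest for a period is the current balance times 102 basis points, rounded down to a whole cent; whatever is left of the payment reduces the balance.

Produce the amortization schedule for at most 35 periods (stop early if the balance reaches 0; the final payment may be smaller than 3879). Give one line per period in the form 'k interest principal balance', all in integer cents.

1. interest=⌊103300·102/10000⌋=1053; principal=3879-1053=2826; balance=103300-2826=100474
2. interest=⌊100474·102/10000⌋=1024; principal=3879-1024=2855; balance=100474-2855=97619
3. interest=⌊97619·102/10000⌋=995; principal=3879-995=2884; balance=97619-2884=94735
4. interest=⌊94735·102/10000⌋=966; principal=3879-966=2913; balance=94735-2913=91822
5. interest=⌊91822·102/10000⌋=936; principal=3879-936=2943; balance=91822-2943=88879
6. interest=⌊88879·102/10000⌋=906; principal=3879-906=2973; balance=88879-2973=85906
7. interest=⌊85906·102/10000⌋=876; principal=3879-876=3003; balance=85906-3003=82903
8. interest=⌊82903·102/10000⌋=845; principal=3879-845=3034; balance=82903-3034=79869
9. interest=⌊79869·102/10000⌋=814; principal=3879-814=3065; balance=79869-3065=76804
10. interest=⌊76804·102/10000⌋=783; principal=3879-783=3096; balance=76804-3096=73708
11. interest=⌊73708·102/10000⌋=751; principal=3879-751=3128; balance=73708-3128=70580
12. interest=⌊70580·102/10000⌋=719; principal=3879-719=3160; balance=70580-3160=67420
13. interest=⌊67420·102/10000⌋=687; principal=3879-687=3192; balance=67420-3192=64228
14. interest=⌊64228·102/10000⌋=655; principal=3879-655=3224; balance=64228-3224=61004
15. interest=⌊61004·102/10000⌋=622; principal=3879-622=3257; balance=61004-3257=57747
16. interest=⌊57747·102/10000⌋=589; principal=3879-589=3290; balance=57747-3290=54457
17. interest=⌊54457·102/10000⌋=555; principal=3879-555=3324; balance=54457-3324=51133
18. interest=⌊51133·102/10000⌋=521; principal=3879-521=3358; balance=51133-3358=47775
19. interest=⌊47775·102/10000⌋=487; principal=3879-487=3392; balance=47775-3392=44383
20. interest=⌊44383·102/10000⌋=452; principal=3879-452=3427; balance=44383-3427=40956
21. interest=⌊40956·102/10000⌋=417; principal=3879-417=3462; balance=40956-3462=37494
22. interest=⌊37494·102/10000⌋=382; principal=3879-382=3497; balance=37494-3497=33997
23. interest=⌊33997·102/10000⌋=346; principal=3879-346=3533; balance=33997-3533=30464
24. interest=⌊30464·102/10000⌋=310; principal=3879-310=3569; balance=30464-3569=26895
25. interest=⌊26895·102/10000⌋=274; principal=3879-274=3605; balance=26895-3605=23290
26. interest=⌊23290·102/10000⌋=237; principal=3879-237=3642; balance=23290-3642=19648
27. interest=⌊19648·102/10000⌋=200; principal=3879-200=3679; balance=19648-3679=15969
28. interest=⌊15969·102/10000⌋=162; principal=3879-162=3717; balance=15969-3717=12252
29. interest=⌊12252·102/10000⌋=124; principal=3879-124=3755; balance=12252-3755=8497
30. interest=⌊8497·102/10000⌋=86; principal=3879-86=3793; balance=8497-3793=4704
31. interest=⌊4704·102/10000⌋=47; principal=3879-47=3832; balance=4704-3832=872
32. interest=⌊872·102/10000⌋=8; principal=min(3879-8,872)=872; balance=872-872=0

1 1053 2826 100474
2 1024 2855 97619
3 995 2884 94735
4 966 2913 91822
5 936 2943 88879
6 906 2973 85906
7 876 3003 82903
8 845 3034 79869
9 814 3065 76804
10 783 3096 73708
11 751 3128 70580
12 719 3160 67420
13 687 3192 64228
14 655 3224 61004
15 622 3257 57747
16 589 3290 54457
17 555 3324 51133
18 521 3358 47775
19 487 3392 44383
20 452 3427 40956
21 417 3462 37494
22 382 3497 33997
23 346 3533 30464
24 310 3569 26895
25 274 3605 23290
26 237 3642 19648
27 200 3679 15969
28 162 3717 12252
29 124 3755 8497
30 86 3793 4704
31 47 3832 872
32 8 872 0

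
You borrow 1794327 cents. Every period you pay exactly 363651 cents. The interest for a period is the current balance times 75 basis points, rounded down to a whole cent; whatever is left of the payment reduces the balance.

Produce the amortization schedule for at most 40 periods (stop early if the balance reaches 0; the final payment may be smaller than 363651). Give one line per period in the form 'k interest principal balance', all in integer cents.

1. interest=⌊1794327·75/10000⌋=13457; principal=363651-13457=350194; balance=1794327-350194=1444133
2. interest=⌊1444133·75/10000⌋=10830; principal=363651-10830=352821; balance=1444133-352821=1091312
3. interest=⌊1091312·75/10000⌋=8184; principal=363651-8184=355467; balance=1091312-355467=735845
4. interest=⌊735845·75/10000⌋=5518; principal=363651-5518=358133; balance=735845-358133=377712
5. interest=⌊377712·75/10000⌋=2832; principal=363651-2832=360819; balance=377712-360819=16893
6. interest=⌊16893·75/10000⌋=126; principal=min(363651-126,16893)=16893; balance=16893-16893=0

1 13457 350194 1444133
2 10830 352821 1091312
3 8184 355467 735845
4 5518 358133 377712
5 2832 360819 16893
6 126 16893 0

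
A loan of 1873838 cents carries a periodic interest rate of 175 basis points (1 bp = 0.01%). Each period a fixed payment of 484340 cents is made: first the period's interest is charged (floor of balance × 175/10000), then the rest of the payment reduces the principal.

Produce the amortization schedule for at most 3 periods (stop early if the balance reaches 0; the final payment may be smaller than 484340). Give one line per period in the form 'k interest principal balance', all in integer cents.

1 32792 451548 1422290
2 24890 459450 962840
3 16849 467491 495349

1. interest=⌊1873838·175/10000⌋=32792; principal=484340-32792=451548; balance=1873838-451548=1422290
2. interest=⌊1422290·175/10000⌋=24890; principal=484340-24890=459450; balance=1422290-459450=962840
3. interest=⌊962840·175/10000⌋=16849; principal=484340-16849=467491; balance=962840-467491=495349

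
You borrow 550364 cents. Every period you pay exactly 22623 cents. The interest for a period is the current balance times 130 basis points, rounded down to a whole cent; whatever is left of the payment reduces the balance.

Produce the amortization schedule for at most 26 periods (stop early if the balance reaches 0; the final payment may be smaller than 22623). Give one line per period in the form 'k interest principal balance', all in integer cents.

1. interest=⌊550364·130/10000⌋=7154; principal=22623-7154=15469; balance=550364-15469=534895
2. interest=⌊534895·130/10000⌋=6953; principal=22623-6953=15670; balance=534895-15670=519225
3. interest=⌊519225·130/10000⌋=6749; principal=22623-6749=15874; balance=519225-15874=503351
4. interest=⌊503351·130/10000⌋=6543; principal=22623-6543=16080; balance=503351-16080=487271
5. interest=⌊487271·130/10000⌋=6334; principal=22623-6334=16289; balance=487271-16289=470982
6. interest=⌊470982·130/10000⌋=6122; principal=22623-6122=16501; balance=470982-16501=454481
7. interest=⌊454481·130/10000⌋=5908; principal=22623-5908=16715; balance=454481-16715=437766
8. interest=⌊437766·130/10000⌋=5690; principal=22623-5690=16933; balance=437766-16933=420833
9. interest=⌊420833·130/10000⌋=5470; principal=22623-5470=17153; balance=420833-17153=403680
10. interest=⌊403680·130/10000⌋=5247; principal=22623-5247=17376; balance=403680-17376=386304
11. interest=⌊386304·130/10000⌋=5021; principal=22623-5021=17602; balance=386304-17602=368702
12. interest=⌊368702·130/10000⌋=4793; principal=22623-4793=17830; balance=368702-17830=350872
13. interest=⌊350872·130/10000⌋=4561; principal=22623-4561=18062; balance=350872-18062=332810
14. interest=⌊332810·130/10000⌋=4326; principal=22623-4326=18297; balance=332810-18297=314513
15. interest=⌊314513·130/10000⌋=4088; principal=22623-4088=18535; balance=314513-18535=295978
16. interest=⌊295978·130/10000⌋=3847; principal=22623-3847=18776; balance=295978-18776=277202
17. interest=⌊277202·130/10000⌋=3603; principal=22623-3603=19020; balance=277202-19020=258182
18. interest=⌊258182·130/10000⌋=3356; principal=22623-3356=19267; balance=258182-19267=238915
19. interest=⌊238915·130/10000⌋=3105; principal=22623-3105=19518; balance=238915-19518=219397
20. interest=⌊219397·130/10000⌋=2852; principal=22623-2852=19771; balance=219397-19771=199626
21. interest=⌊199626·130/10000⌋=2595; principal=22623-2595=20028; balance=199626-20028=179598
22. interest=⌊179598·130/10000⌋=2334; principal=22623-2334=20289; balance=179598-20289=159309
23. interest=⌊159309·130/10000⌋=2071; principal=22623-2071=20552; balance=159309-20552=138757
24. interest=⌊138757·130/10000⌋=1803; principal=22623-1803=20820; balance=138757-20820=117937
25. interest=⌊117937·130/10000⌋=1533; principal=22623-1533=21090; balance=117937-21090=96847
26. interest=⌊96847·130/10000⌋=1259; principal=22623-1259=21364; balance=96847-21364=75483

1 7154 15469 534895
2 6953 15670 519225
3 6749 15874 503351
4 6543 16080 487271
5 6334 16289 470982
6 6122 16501 454481
7 5908 16715 437766
8 5690 16933 420833
9 5470 17153 403680
10 5247 17376 386304
11 5021 17602 368702
12 4793 17830 350872
13 4561 18062 332810
14 4326 18297 314513
15 4088 18535 295978
16 3847 18776 277202
17 3603 19020 258182
18 3356 19267 238915
19 3105 19518 219397
20 2852 19771 199626
21 2595 20028 179598
22 2334 20289 159309
23 2071 20552 138757
24 1803 20820 117937
25 1533 21090 96847
26 1259 21364 75483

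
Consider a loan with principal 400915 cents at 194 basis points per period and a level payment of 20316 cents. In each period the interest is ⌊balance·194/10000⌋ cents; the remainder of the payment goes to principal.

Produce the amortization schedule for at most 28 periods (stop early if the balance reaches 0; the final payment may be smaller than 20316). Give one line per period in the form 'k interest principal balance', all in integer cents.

1. interest=⌊400915·194/10000⌋=7777; principal=20316-7777=12539; balance=400915-12539=388376
2. interest=⌊388376·194/10000⌋=7534; principal=20316-7534=12782; balance=388376-12782=375594
3. interest=⌊375594·194/10000⌋=7286; principal=20316-7286=13030; balance=375594-13030=362564
4. interest=⌊362564·194/10000⌋=7033; principal=20316-7033=13283; balance=362564-13283=349281
5. interest=⌊349281·194/10000⌋=6776; principal=20316-6776=13540; balance=349281-13540=335741
6. interest=⌊335741·194/10000⌋=6513; principal=20316-6513=13803; balance=335741-13803=321938
7. interest=⌊321938·194/10000⌋=6245; principal=20316-6245=14071; balance=321938-14071=307867
8. interest=⌊307867·194/10000⌋=5972; principal=20316-5972=14344; balance=307867-14344=293523
9. interest=⌊293523·194/10000⌋=5694; principal=20316-5694=14622; balance=293523-14622=278901
10. interest=⌊278901·194/10000⌋=5410; principal=20316-5410=14906; balance=278901-14906=263995
11. interest=⌊263995·194/10000⌋=5121; principal=20316-5121=15195; balance=263995-15195=248800
12. interest=⌊248800·194/10000⌋=4826; principal=20316-4826=15490; balance=248800-15490=233310
13. interest=⌊233310·194/10000⌋=4526; principal=20316-4526=15790; balance=233310-15790=217520
14. interest=⌊217520·194/10000⌋=4219; principal=20316-4219=16097; balance=217520-16097=201423
15. interest=⌊201423·194/10000⌋=3907; principal=20316-3907=16409; balance=201423-16409=185014
16. interest=⌊185014·194/10000⌋=3589; principal=20316-3589=16727; balance=185014-16727=168287
17. interest=⌊168287·194/10000⌋=3264; principal=20316-3264=17052; balance=168287-17052=151235
18. interest=⌊151235·194/10000⌋=2933; principal=20316-2933=17383; balance=151235-17383=133852
19. interest=⌊133852·194/10000⌋=2596; principal=20316-2596=17720; balance=133852-17720=116132
20. interest=⌊116132·194/10000⌋=2252; principal=20316-2252=18064; balance=116132-18064=98068
21. interest=⌊98068·194/10000⌋=1902; principal=20316-1902=18414; balance=98068-18414=79654
22. interest=⌊79654·194/10000⌋=1545; principal=20316-1545=18771; balance=79654-18771=60883
23. interest=⌊60883·194/10000⌋=1181; principal=20316-1181=19135; balance=60883-19135=41748
24. interest=⌊41748·194/10000⌋=809; principal=20316-809=19507; balance=41748-19507=22241
25. interest=⌊22241·194/10000⌋=431; principal=20316-431=19885; balance=22241-19885=2356
26. interest=⌊2356·194/10000⌋=45; principal=min(20316-45,2356)=2356; balance=2356-2356=0

1 7777 12539 388376
2 7534 12782 375594
3 7286 13030 362564
4 7033 13283 349281
5 6776 13540 335741
6 6513 13803 321938
7 6245 14071 307867
8 5972 14344 293523
9 5694 14622 278901
10 5410 14906 263995
11 5121 15195 248800
12 4826 15490 233310
13 4526 15790 217520
14 4219 16097 201423
15 3907 16409 185014
16 3589 16727 168287
17 3264 17052 151235
18 2933 17383 133852
19 2596 17720 116132
20 2252 18064 98068
21 1902 18414 79654
22 1545 18771 60883
23 1181 19135 41748
24 809 19507 22241
25 431 19885 2356
26 45 2356 0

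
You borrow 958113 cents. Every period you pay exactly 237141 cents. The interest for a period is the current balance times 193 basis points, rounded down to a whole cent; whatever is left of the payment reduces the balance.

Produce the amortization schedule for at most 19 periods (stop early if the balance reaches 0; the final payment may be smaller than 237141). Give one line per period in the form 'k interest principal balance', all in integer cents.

1 18491 218650 739463
2 14271 222870 516593
3 9970 227171 289422
4 5585 231556 57866
5 1116 57866 0

1. interest=⌊958113·193/10000⌋=18491; principal=237141-18491=218650; balance=958113-218650=739463
2. interest=⌊739463·193/10000⌋=14271; principal=237141-14271=222870; balance=739463-222870=516593
3. interest=⌊516593·193/10000⌋=9970; principal=237141-9970=227171; balance=516593-227171=289422
4. interest=⌊289422·193/10000⌋=5585; principal=237141-5585=231556; balance=289422-231556=57866
5. interest=⌊57866·193/10000⌋=1116; principal=min(237141-1116,57866)=57866; balance=57866-57866=0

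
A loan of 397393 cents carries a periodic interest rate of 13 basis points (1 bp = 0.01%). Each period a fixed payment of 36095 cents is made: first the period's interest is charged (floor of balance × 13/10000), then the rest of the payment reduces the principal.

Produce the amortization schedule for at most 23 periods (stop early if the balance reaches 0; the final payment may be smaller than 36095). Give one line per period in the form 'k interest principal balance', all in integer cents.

1. interest=⌊397393·13/10000⌋=516; principal=36095-516=35579; balance=397393-35579=361814
2. interest=⌊361814·13/10000⌋=470; principal=36095-470=35625; balance=361814-35625=326189
3. interest=⌊326189·13/10000⌋=424; principal=36095-424=35671; balance=326189-35671=290518
4. interest=⌊290518·13/10000⌋=377; principal=36095-377=35718; balance=290518-35718=254800
5. interest=⌊254800·13/10000⌋=331; principal=36095-331=35764; balance=254800-35764=219036
6. interest=⌊219036·13/10000⌋=284; principal=36095-284=35811; balance=219036-35811=183225
7. interest=⌊183225·13/10000⌋=238; principal=36095-238=35857; balance=183225-35857=147368
8. interest=⌊147368·13/10000⌋=191; principal=36095-191=35904; balance=147368-35904=111464
9. interest=⌊111464·13/10000⌋=144; principal=36095-144=35951; balance=111464-35951=75513
10. interest=⌊75513·13/10000⌋=98; principal=36095-98=35997; balance=75513-35997=39516
11. interest=⌊39516·13/10000⌋=51; principal=36095-51=36044; balance=39516-36044=3472
12. interest=⌊3472·13/10000⌋=4; principal=min(36095-4,3472)=3472; balance=3472-3472=0

1 516 35579 361814
2 470 35625 326189
3 424 35671 290518
4 377 35718 254800
5 331 35764 219036
6 284 35811 183225
7 238 35857 147368
8 191 35904 111464
9 144 35951 75513
10 98 35997 39516
11 51 36044 3472
12 4 3472 0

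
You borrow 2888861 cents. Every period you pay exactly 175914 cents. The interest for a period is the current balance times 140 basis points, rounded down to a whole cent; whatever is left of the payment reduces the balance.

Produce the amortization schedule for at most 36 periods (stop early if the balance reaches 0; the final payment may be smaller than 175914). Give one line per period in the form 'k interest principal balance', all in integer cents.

1 40444 135470 2753391
2 38547 137367 2616024
3 36624 139290 2476734
4 34674 141240 2335494
5 32696 143218 2192276
6 30691 145223 2047053
7 28658 147256 1899797
8 26597 149317 1750480
9 24506 151408 1599072
10 22387 153527 1445545
11 20237 155677 1289868
12 18058 157856 1132012
13 15848 160066 971946
14 13607 162307 809639
15 11334 164580 645059
16 9030 166884 478175
17 6694 169220 308955
18 4325 171589 137366
19 1923 137366 0

1. interest=⌊2888861·140/10000⌋=40444; principal=175914-40444=135470; balance=2888861-135470=2753391
2. interest=⌊2753391·140/10000⌋=38547; principal=175914-38547=137367; balance=2753391-137367=2616024
3. interest=⌊2616024·140/10000⌋=36624; principal=175914-36624=139290; balance=2616024-139290=2476734
4. interest=⌊2476734·140/10000⌋=34674; principal=175914-34674=141240; balance=2476734-141240=2335494
5. interest=⌊2335494·140/10000⌋=32696; principal=175914-32696=143218; balance=2335494-143218=2192276
6. interest=⌊2192276·140/10000⌋=30691; principal=175914-30691=145223; balance=2192276-145223=2047053
7. interest=⌊2047053·140/10000⌋=28658; principal=175914-28658=147256; balance=2047053-147256=1899797
8. interest=⌊1899797·140/10000⌋=26597; principal=175914-26597=149317; balance=1899797-149317=1750480
9. interest=⌊1750480·140/10000⌋=24506; principal=175914-24506=151408; balance=1750480-151408=1599072
10. interest=⌊1599072·140/10000⌋=22387; principal=175914-22387=153527; balance=1599072-153527=1445545
11. interest=⌊1445545·140/10000⌋=20237; principal=175914-20237=155677; balance=1445545-155677=1289868
12. interest=⌊1289868·140/10000⌋=18058; principal=175914-18058=157856; balance=1289868-157856=1132012
13. interest=⌊1132012·140/10000⌋=15848; principal=175914-15848=160066; balance=1132012-160066=971946
14. interest=⌊971946·140/10000⌋=13607; principal=175914-13607=162307; balance=971946-162307=809639
15. interest=⌊809639·140/10000⌋=11334; principal=175914-11334=164580; balance=809639-164580=645059
16. interest=⌊645059·140/10000⌋=9030; principal=175914-9030=166884; balance=645059-166884=478175
17. interest=⌊478175·140/10000⌋=6694; principal=175914-6694=169220; balance=478175-169220=308955
18. interest=⌊308955·140/10000⌋=4325; principal=175914-4325=171589; balance=308955-171589=137366
19. interest=⌊137366·140/10000⌋=1923; principal=min(175914-1923,137366)=137366; balance=137366-137366=0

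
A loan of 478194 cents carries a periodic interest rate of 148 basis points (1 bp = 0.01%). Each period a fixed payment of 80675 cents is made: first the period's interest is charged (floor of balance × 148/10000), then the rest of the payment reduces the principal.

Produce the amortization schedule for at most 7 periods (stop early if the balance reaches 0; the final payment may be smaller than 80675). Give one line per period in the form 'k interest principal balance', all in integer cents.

1 7077 73598 404596
2 5988 74687 329909
3 4882 75793 254116
4 3760 76915 177201
5 2622 78053 99148
6 1467 79208 19940
7 295 19940 0

1. interest=⌊478194·148/10000⌋=7077; principal=80675-7077=73598; balance=478194-73598=404596
2. interest=⌊404596·148/10000⌋=5988; principal=80675-5988=74687; balance=404596-74687=329909
3. interest=⌊329909·148/10000⌋=4882; principal=80675-4882=75793; balance=329909-75793=254116
4. interest=⌊254116·148/10000⌋=3760; principal=80675-3760=76915; balance=254116-76915=177201
5. interest=⌊177201·148/10000⌋=2622; principal=80675-2622=78053; balance=177201-78053=99148
6. interest=⌊99148·148/10000⌋=1467; principal=80675-1467=79208; balance=99148-79208=19940
7. interest=⌊19940·148/10000⌋=295; principal=min(80675-295,19940)=19940; balance=19940-19940=0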